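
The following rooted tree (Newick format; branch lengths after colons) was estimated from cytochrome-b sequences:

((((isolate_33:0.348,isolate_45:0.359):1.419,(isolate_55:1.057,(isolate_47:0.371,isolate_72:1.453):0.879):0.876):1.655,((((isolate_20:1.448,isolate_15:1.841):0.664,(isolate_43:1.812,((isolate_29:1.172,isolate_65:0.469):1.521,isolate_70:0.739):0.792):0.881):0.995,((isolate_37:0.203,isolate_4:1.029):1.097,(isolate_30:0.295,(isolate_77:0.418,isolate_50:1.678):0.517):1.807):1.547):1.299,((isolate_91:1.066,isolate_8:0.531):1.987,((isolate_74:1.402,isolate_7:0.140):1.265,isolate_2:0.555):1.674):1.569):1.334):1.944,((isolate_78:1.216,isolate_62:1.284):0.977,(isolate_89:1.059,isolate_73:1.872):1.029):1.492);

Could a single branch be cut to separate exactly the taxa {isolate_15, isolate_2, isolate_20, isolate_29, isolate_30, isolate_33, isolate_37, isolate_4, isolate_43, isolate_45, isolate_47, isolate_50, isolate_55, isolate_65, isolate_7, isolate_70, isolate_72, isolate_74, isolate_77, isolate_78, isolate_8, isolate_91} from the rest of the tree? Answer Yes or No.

The MRCA of the listed taxa is the root, so the smallest clade containing them is the whole tree.
That clade also contains isolate_62, isolate_73, isolate_89, which are not in the proposed group, so the group is not monophyletic.

No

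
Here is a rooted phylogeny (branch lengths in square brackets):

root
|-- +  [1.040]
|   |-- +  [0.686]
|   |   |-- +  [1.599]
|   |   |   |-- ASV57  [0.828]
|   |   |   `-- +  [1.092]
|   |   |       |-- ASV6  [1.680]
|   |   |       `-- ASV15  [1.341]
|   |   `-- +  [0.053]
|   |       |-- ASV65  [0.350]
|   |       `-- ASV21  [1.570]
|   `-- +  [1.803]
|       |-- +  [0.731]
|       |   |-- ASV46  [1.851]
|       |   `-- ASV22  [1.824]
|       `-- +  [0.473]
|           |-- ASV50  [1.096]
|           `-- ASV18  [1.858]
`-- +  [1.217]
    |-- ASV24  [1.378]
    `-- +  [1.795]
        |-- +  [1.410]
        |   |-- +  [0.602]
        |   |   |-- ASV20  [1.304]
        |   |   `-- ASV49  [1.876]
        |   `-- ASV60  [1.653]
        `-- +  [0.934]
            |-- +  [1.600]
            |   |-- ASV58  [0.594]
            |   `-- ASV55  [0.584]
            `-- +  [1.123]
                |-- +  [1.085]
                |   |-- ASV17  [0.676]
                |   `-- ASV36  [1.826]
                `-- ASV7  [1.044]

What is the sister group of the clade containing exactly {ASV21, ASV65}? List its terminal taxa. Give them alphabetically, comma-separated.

The clade containing exactly {ASV21, ASV65} attaches to the tree at the node subtending ((ASV57,(ASV6,ASV15)),(ASV65,ASV21)).
The other lineage descending from that same node — the sister group — is (ASV57,(ASV6,ASV15)); its 3 tips in alphabetical order are the answer.

ASV15, ASV57, ASV6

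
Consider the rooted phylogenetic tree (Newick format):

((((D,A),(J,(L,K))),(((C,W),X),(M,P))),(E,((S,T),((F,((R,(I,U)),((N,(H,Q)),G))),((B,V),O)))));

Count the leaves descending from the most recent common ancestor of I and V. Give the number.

11

The MRCA of I and V is the node subtending ((F,((R,(I,U)),((N,(H,Q)),G))),((B,V),O)).
That clade contains 11 terminal taxa: B, F, G, H, I, N, O, Q, R, U, V.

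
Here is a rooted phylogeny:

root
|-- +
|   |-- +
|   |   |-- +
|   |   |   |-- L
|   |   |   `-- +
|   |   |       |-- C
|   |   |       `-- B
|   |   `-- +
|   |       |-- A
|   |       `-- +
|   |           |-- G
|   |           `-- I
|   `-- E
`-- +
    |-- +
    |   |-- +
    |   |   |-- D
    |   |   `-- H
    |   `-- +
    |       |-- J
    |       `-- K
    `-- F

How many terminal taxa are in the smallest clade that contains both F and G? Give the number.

The MRCA of F and G is the root, so the clade is the entire tree.
That clade contains 12 terminal taxa: A, B, C, D, E, F, G, H, I, J, K, L.

12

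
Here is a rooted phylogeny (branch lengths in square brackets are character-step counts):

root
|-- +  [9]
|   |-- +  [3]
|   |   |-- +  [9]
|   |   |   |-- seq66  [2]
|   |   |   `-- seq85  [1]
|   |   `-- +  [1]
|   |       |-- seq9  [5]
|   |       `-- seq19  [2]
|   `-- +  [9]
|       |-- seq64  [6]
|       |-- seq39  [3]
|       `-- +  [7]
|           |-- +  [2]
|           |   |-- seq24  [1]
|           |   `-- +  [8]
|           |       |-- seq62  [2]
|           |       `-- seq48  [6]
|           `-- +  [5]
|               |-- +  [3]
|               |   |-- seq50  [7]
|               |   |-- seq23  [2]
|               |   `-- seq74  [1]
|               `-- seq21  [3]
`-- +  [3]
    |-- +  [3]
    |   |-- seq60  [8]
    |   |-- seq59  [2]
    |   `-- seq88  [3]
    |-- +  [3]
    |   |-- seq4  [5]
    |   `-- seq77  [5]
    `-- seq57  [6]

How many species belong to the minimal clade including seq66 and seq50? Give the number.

13

The MRCA of seq66 and seq50 is the node subtending (((seq66,seq85),(seq9,seq19)),(seq64,seq39,((seq24,(seq62,seq48)),((seq50,seq23,seq74),seq21)))).
That clade contains 13 terminal taxa: seq19, seq21, seq23, seq24, seq39, seq48, seq50, seq62, seq64, seq66, seq74, seq85, seq9.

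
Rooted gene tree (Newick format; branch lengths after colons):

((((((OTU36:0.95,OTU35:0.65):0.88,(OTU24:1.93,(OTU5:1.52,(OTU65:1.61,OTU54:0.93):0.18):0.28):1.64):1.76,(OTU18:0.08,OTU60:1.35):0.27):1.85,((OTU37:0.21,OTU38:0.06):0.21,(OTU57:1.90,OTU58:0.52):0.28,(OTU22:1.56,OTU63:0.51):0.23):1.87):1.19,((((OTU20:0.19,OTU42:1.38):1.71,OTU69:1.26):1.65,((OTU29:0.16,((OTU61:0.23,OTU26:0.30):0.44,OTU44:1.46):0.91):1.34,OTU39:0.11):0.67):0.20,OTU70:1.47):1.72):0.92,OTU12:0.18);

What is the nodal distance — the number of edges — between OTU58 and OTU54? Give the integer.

The MRCA of OTU58 and OTU54 is the node subtending ((((OTU36,OTU35),(OTU24,(OTU5,(OTU65,OTU54)))),(OTU18,OTU60)),((OTU37,OTU38),(OTU57,OTU58),(OTU22,OTU63))).
From OTU58 up to that node: 3 branches. From OTU54 up to the same node: 6 branches. Total: 3 + 6 = 9.

9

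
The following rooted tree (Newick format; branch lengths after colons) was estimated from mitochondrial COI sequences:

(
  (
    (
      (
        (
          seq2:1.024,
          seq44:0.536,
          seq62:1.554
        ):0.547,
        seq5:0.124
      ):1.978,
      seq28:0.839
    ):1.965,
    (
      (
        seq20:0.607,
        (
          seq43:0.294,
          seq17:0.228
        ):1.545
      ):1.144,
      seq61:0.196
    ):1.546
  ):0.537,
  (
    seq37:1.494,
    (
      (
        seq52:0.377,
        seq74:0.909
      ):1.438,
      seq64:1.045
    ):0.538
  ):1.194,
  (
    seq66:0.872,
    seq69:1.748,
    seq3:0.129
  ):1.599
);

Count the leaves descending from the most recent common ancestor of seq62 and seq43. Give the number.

9

The MRCA of seq62 and seq43 is the node subtending ((((seq2,seq44,seq62),seq5),seq28),((seq20,(seq43,seq17)),seq61)).
That clade contains 9 terminal taxa: seq17, seq2, seq20, seq28, seq43, seq44, seq5, seq61, seq62.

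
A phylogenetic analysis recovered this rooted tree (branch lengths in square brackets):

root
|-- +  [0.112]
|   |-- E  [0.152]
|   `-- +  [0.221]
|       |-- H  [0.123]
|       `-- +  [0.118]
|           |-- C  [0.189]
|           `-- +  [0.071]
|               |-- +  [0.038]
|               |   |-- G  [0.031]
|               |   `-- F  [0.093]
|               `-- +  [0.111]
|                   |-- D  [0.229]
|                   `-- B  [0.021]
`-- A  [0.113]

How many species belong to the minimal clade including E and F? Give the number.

7

The MRCA of E and F is the node subtending (E,(H,(C,((G,F),(D,B))))).
That clade contains 7 terminal taxa: B, C, D, E, F, G, H.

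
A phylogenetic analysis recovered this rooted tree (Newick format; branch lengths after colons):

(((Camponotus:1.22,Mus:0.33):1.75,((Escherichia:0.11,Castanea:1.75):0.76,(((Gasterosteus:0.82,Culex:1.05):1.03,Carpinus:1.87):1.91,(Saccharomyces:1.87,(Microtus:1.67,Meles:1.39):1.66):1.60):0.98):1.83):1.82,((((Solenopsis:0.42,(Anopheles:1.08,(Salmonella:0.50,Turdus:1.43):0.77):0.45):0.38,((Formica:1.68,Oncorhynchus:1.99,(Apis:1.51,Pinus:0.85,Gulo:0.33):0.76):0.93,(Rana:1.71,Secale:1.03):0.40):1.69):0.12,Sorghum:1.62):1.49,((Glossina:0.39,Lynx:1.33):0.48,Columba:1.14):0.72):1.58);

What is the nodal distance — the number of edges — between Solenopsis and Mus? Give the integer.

The MRCA of Solenopsis and Mus is the root of the tree.
From Solenopsis up to that node: 5 branches. From Mus up to the same node: 3 branches. Total: 5 + 3 = 8.

8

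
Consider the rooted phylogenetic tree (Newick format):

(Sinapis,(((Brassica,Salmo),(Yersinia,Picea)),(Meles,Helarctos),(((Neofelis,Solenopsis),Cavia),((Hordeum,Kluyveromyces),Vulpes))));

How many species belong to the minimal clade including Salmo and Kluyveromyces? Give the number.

12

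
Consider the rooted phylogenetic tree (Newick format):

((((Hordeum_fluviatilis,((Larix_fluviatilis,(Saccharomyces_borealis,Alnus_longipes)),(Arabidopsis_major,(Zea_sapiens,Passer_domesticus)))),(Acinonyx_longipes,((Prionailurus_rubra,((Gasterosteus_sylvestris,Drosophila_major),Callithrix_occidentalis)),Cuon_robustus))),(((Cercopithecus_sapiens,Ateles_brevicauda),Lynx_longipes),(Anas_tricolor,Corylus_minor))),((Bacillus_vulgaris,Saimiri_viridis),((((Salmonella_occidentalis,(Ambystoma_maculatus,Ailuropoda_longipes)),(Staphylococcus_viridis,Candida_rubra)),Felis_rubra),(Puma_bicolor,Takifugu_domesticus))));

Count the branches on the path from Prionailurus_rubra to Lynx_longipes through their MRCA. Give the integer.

The MRCA of Prionailurus_rubra and Lynx_longipes is the node subtending (((Hordeum_fluviatilis,((Larix_fluviatilis,(Saccharomyces_borealis,Alnus_longipes)),(Arabidopsis_major,(Zea_sapiens,Passer_domesticus)))),(Acinonyx_longipes,((Prionailurus_rubra,((Gasterosteus_sylvestris,Drosophila_major),Callithrix_occidentalis)),Cuon_robustus))),(((Cercopithecus_sapiens,Ateles_brevicauda),Lynx_longipes),(Anas_tricolor,Corylus_minor))).
From Prionailurus_rubra up to that node: 5 branches. From Lynx_longipes up to the same node: 3 branches. Total: 5 + 3 = 8.

8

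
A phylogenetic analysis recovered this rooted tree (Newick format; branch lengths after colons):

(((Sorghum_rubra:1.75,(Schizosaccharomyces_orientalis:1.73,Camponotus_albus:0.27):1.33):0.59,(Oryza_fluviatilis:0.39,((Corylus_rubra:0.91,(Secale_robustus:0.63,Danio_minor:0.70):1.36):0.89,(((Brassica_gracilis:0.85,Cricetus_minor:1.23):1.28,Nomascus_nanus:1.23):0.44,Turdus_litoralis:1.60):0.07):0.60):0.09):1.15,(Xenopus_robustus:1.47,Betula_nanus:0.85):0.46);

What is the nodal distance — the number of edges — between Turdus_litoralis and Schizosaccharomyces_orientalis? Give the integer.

7

The MRCA of Turdus_litoralis and Schizosaccharomyces_orientalis is the node subtending ((Sorghum_rubra,(Schizosaccharomyces_orientalis,Camponotus_albus)),(Oryza_fluviatilis,((Corylus_rubra,(Secale_robustus,Danio_minor)),(((Brassica_gracilis,Cricetus_minor),Nomascus_nanus),Turdus_litoralis)))).
From Turdus_litoralis up to that node: 4 branches. From Schizosaccharomyces_orientalis up to the same node: 3 branches. Total: 4 + 3 = 7.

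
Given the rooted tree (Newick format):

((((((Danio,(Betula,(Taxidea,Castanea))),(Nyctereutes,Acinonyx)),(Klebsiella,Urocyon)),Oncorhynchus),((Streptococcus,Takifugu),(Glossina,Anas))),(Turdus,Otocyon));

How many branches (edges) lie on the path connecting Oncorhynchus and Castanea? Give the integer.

7

The MRCA of Oncorhynchus and Castanea is the node subtending ((((Danio,(Betula,(Taxidea,Castanea))),(Nyctereutes,Acinonyx)),(Klebsiella,Urocyon)),Oncorhynchus).
From Oncorhynchus up to that node: 1 branch. From Castanea up to the same node: 6 branches. Total: 1 + 6 = 7.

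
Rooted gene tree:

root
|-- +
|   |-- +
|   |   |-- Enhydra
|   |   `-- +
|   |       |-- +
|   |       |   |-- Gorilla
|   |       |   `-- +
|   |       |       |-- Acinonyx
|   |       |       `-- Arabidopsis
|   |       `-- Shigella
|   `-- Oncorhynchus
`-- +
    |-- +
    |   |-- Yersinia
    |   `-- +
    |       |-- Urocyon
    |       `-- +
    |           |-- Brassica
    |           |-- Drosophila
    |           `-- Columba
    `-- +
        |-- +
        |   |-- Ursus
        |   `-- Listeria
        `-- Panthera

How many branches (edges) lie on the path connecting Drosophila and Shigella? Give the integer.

The MRCA of Drosophila and Shigella is the root of the tree.
From Drosophila up to that node: 5 branches. From Shigella up to the same node: 4 branches. Total: 5 + 4 = 9.

9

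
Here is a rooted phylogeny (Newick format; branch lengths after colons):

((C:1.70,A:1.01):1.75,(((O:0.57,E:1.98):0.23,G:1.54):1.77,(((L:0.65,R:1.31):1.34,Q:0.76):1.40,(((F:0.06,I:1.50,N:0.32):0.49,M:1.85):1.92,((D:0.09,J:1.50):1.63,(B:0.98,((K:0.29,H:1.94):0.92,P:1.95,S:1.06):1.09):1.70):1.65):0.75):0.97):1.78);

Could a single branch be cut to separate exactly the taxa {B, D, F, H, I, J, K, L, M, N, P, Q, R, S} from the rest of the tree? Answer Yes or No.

Yes

The most recent common ancestor of these taxa subtends (((L,R),Q),(((F,I,N),M),((D,J),(B,((K,H),P,S))))).
That clade has exactly 14 tips — every listed taxon and nothing else — so the group is monophyletic.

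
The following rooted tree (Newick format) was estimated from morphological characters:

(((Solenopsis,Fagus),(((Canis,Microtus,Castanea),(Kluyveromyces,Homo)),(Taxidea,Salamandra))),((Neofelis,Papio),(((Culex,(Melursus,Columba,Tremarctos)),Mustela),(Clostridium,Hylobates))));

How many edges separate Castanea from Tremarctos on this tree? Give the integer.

11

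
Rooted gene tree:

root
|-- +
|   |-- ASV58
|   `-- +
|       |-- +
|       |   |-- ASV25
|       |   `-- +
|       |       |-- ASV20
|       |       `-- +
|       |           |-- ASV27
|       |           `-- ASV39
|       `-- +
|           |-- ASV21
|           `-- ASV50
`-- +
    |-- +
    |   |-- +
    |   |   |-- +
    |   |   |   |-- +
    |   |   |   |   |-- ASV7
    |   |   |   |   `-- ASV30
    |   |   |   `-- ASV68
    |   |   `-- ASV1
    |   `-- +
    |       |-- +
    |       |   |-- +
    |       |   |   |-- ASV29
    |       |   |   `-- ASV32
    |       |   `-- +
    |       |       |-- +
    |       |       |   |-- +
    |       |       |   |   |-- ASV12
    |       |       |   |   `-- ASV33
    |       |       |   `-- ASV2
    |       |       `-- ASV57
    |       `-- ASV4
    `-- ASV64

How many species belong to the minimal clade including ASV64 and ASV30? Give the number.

The MRCA of ASV64 and ASV30 is the node subtending (((((ASV7,ASV30),ASV68),ASV1),(((ASV29,ASV32),(((ASV12,ASV33),ASV2),ASV57)),ASV4)),ASV64).
That clade contains 12 terminal taxa: ASV1, ASV12, ASV2, ASV29, ASV30, ASV32, ASV33, ASV4, ASV57, ASV64, ASV68, ASV7.

12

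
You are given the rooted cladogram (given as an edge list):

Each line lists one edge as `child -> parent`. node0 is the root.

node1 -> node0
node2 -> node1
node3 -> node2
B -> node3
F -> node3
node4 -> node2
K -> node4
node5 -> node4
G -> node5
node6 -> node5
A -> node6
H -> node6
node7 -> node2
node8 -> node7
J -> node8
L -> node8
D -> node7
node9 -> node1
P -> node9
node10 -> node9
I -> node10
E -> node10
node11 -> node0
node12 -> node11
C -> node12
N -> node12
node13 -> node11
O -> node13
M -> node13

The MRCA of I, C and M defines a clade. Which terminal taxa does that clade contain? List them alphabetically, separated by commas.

Tracing I: it sits inside (I,E).
Tracing C: it sits inside (C,N).
Tracing M: it sits inside (O,M).
The smallest clade enclosing all 3 is the whole tree (their MRCA is the root), so the answer is all 16 tips in alphabetical order.

A, B, C, D, E, F, G, H, I, J, K, L, M, N, O, P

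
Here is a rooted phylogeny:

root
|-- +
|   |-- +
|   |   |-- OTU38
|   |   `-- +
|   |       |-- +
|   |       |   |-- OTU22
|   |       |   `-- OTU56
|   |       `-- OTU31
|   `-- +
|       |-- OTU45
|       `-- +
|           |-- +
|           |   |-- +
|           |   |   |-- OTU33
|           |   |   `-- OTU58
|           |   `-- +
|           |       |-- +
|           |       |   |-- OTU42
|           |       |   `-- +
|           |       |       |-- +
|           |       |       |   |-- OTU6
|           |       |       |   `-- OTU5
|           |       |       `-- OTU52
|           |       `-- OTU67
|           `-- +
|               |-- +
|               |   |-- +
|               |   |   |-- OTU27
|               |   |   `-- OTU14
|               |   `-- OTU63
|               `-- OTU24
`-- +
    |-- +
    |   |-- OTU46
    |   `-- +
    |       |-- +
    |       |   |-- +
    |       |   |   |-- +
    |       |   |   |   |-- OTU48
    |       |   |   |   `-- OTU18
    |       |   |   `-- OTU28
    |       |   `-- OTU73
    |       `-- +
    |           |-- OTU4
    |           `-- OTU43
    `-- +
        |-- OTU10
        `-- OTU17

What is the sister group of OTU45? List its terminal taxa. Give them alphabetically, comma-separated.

OTU14, OTU24, OTU27, OTU33, OTU42, OTU5, OTU52, OTU58, OTU6, OTU63, OTU67

OTU45 attaches to the tree at the node subtending (OTU45,(((OTU33,OTU58),((OTU42,((OTU6,OTU5),OTU52)),OTU67)),(((OTU27,OTU14),OTU63),OTU24))).
The other lineage descending from that same node — the sister group — is (((OTU33,OTU58),((OTU42,((OTU6,OTU5),OTU52)),OTU67)),(((OTU27,OTU14),OTU63),OTU24)); its 11 tips in alphabetical order are the answer.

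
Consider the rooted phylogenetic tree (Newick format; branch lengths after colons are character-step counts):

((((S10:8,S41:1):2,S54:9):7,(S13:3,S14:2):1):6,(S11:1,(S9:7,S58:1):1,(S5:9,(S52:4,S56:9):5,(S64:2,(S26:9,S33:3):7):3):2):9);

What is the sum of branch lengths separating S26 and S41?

The path runs S26 → … → MRCA → … → S41; the MRCA is the root of the tree.
Branch lengths along that path: 9 + 7 + 3 + 2 + 9 + 6 + 7 + 2 + 1 = 46.

46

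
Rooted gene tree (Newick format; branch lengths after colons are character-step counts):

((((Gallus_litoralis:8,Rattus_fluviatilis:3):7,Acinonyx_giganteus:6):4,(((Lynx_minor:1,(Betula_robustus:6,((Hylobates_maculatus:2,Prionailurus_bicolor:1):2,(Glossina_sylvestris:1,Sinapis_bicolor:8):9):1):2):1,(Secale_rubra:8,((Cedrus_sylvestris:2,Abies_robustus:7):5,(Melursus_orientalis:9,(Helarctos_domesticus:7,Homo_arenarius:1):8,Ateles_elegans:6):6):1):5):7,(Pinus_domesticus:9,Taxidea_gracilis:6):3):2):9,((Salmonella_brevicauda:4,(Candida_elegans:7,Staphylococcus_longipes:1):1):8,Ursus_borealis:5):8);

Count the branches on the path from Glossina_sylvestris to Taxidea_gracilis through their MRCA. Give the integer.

8

The MRCA of Glossina_sylvestris and Taxidea_gracilis is the node subtending (((Lynx_minor,(Betula_robustus,((Hylobates_maculatus,Prionailurus_bicolor),(Glossina_sylvestris,Sinapis_bicolor)))),(Secale_rubra,((Cedrus_sylvestris,Abies_robustus),(Melursus_orientalis,(Helarctos_domesticus,Homo_arenarius),Ateles_elegans)))),(Pinus_domesticus,Taxidea_gracilis)).
From Glossina_sylvestris up to that node: 6 branches. From Taxidea_gracilis up to the same node: 2 branches. Total: 6 + 2 = 8.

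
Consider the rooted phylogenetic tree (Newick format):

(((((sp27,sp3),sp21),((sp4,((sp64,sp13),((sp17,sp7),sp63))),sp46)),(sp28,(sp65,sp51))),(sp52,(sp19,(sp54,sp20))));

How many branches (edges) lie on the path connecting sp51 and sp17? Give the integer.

10

The MRCA of sp51 and sp17 is the node subtending ((((sp27,sp3),sp21),((sp4,((sp64,sp13),((sp17,sp7),sp63))),sp46)),(sp28,(sp65,sp51))).
From sp51 up to that node: 3 branches. From sp17 up to the same node: 7 branches. Total: 3 + 7 = 10.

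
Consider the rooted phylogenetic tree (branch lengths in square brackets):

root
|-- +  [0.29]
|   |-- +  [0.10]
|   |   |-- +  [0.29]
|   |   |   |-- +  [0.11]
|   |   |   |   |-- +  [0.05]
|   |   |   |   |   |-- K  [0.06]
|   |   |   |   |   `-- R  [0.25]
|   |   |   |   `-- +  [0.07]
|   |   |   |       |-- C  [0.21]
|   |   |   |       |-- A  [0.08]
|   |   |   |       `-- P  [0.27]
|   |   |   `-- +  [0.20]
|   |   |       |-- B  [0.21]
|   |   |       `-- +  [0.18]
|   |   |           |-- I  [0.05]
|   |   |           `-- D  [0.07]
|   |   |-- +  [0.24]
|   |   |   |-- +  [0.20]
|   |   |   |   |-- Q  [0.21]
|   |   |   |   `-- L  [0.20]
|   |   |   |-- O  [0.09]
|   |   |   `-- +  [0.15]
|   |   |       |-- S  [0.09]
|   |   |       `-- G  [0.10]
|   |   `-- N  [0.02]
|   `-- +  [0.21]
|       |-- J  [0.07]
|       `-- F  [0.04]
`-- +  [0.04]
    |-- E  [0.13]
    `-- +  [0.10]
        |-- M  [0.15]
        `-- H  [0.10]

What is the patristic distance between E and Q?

1.21

The path runs E → … → MRCA → … → Q; the MRCA is the root of the tree.
Branch lengths along that path: 0.13 + 0.04 + 0.29 + 0.10 + 0.24 + 0.20 + 0.21 = 1.21.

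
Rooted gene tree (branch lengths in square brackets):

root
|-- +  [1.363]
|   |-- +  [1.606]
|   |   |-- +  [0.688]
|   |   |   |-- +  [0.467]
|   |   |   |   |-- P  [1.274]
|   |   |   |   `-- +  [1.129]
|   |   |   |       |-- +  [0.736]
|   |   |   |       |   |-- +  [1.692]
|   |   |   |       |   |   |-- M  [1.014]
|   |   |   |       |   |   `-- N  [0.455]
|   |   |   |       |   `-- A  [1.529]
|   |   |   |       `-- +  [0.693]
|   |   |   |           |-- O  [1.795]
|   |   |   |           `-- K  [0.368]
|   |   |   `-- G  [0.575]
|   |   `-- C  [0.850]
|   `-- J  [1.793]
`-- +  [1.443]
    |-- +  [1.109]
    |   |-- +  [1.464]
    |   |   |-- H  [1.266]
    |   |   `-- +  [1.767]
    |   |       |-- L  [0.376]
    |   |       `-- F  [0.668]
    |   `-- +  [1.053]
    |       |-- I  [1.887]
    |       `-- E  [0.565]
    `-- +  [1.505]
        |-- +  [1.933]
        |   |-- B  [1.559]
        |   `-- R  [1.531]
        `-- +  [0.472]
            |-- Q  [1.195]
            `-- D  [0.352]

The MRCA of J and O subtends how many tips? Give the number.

9

The MRCA of J and O is the node subtending ((((P,(((M,N),A),(O,K))),G),C),J).
That clade contains 9 terminal taxa: A, C, G, J, K, M, N, O, P.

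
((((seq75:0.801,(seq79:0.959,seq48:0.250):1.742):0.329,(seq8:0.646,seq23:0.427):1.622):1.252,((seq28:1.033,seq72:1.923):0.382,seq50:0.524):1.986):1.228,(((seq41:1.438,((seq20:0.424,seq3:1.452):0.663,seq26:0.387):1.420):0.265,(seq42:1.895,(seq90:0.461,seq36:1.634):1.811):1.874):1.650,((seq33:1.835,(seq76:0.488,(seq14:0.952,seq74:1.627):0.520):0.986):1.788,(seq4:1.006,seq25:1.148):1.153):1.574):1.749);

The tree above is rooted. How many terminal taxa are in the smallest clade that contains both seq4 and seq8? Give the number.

The MRCA of seq4 and seq8 is the root, so the clade is the entire tree.
That clade contains 21 terminal taxa: seq14, seq20, seq23, seq25, seq26, seq28, seq3, seq33, seq36, seq4, seq41, seq42, seq48, seq50, seq72, seq74, seq75, seq76, seq79, seq8, seq90.

21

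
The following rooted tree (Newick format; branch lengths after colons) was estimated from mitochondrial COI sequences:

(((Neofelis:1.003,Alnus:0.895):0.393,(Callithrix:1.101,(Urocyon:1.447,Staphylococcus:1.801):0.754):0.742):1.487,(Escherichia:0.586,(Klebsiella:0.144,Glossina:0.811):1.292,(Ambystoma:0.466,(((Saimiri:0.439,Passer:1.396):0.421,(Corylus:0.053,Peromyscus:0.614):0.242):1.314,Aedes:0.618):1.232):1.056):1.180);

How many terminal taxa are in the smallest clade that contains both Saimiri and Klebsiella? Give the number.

9

The MRCA of Saimiri and Klebsiella is the node subtending (Escherichia,(Klebsiella,Glossina),(Ambystoma,(((Saimiri,Passer),(Corylus,Peromyscus)),Aedes))).
That clade contains 9 terminal taxa: Aedes, Ambystoma, Corylus, Escherichia, Glossina, Klebsiella, Passer, Peromyscus, Saimiri.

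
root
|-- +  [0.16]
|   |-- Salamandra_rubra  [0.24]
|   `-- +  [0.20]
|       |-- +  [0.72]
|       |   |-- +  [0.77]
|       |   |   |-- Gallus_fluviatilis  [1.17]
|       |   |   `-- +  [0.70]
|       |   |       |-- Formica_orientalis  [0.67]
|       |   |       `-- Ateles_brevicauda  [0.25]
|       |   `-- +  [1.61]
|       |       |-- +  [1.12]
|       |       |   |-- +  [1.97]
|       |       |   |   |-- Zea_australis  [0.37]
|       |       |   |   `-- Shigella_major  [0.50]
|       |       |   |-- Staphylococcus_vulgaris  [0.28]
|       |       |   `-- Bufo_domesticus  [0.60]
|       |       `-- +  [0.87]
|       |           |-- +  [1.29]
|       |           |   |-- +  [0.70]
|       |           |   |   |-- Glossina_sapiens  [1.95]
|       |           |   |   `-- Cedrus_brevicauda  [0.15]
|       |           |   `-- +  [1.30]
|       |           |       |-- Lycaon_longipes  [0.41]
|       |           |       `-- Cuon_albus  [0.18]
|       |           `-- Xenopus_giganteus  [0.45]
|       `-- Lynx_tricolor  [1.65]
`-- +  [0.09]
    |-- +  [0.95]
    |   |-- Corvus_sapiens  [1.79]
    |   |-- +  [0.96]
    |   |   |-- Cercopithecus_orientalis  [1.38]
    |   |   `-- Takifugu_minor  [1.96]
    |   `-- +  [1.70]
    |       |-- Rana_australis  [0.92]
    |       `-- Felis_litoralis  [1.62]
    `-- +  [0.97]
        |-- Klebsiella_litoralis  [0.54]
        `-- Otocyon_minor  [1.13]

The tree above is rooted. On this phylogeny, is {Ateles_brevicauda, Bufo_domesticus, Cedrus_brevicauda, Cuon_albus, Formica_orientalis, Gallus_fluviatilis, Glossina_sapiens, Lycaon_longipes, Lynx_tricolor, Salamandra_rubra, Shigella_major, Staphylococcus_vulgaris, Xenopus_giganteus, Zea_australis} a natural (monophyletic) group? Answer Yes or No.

Yes

The most recent common ancestor of these taxa subtends (Salamandra_rubra,(((Gallus_fluviatilis,(Formica_orientalis,Ateles_brevicauda)),(((Zea_australis,Shigella_major),Staphylococcus_vulgaris,Bufo_domesticus),(((Glossina_sapiens,Cedrus_brevicauda),(Lycaon_longipes,Cuon_albus)),Xenopus_giganteus))),Lynx_tricolor)).
That clade has exactly 14 tips — every listed taxon and nothing else — so the group is monophyletic.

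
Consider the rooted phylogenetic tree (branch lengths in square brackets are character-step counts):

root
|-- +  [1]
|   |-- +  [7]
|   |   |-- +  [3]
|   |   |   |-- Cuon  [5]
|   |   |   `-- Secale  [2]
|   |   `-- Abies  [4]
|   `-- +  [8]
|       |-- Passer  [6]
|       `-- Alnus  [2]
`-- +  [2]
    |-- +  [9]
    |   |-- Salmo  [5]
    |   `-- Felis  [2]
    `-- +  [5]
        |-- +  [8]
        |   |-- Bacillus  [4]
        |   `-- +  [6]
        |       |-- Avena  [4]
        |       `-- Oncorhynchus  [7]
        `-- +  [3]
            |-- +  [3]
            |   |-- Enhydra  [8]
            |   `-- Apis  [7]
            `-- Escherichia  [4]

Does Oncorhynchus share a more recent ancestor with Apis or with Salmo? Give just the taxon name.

Apis

The MRCA of Oncorhynchus and Apis subtends ((Bacillus,(Avena,Oncorhynchus)),((Enhydra,Apis),Escherichia)) (6 taxa).
The MRCA of Oncorhynchus and Salmo subtends ((Salmo,Felis),((Bacillus,(Avena,Oncorhynchus)),((Enhydra,Apis),Escherichia))) (8 taxa).
The first is nested inside the second, so Oncorhynchus shares a more recent common ancestor with Apis.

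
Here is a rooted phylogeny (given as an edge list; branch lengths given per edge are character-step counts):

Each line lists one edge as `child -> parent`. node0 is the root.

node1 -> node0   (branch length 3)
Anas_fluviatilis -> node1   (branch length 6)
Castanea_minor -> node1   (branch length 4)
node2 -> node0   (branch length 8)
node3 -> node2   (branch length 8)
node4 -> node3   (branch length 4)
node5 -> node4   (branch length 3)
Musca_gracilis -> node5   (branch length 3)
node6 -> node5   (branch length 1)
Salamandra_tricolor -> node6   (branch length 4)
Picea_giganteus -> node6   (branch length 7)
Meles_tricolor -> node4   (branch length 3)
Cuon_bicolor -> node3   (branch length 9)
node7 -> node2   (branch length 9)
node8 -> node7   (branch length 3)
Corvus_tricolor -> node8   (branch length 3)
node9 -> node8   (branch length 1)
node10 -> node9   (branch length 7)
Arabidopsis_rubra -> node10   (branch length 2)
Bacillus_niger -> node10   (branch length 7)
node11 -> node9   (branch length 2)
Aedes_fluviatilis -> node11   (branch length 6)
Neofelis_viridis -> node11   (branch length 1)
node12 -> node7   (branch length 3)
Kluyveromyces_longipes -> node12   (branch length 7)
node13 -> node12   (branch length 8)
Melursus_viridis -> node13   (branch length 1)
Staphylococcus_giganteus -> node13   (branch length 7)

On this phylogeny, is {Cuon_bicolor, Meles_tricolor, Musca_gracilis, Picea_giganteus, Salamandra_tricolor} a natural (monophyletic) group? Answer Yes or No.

Yes

The most recent common ancestor of these taxa subtends (((Musca_gracilis,(Salamandra_tricolor,Picea_giganteus)),Meles_tricolor),Cuon_bicolor).
That clade has exactly 5 tips — every listed taxon and nothing else — so the group is monophyletic.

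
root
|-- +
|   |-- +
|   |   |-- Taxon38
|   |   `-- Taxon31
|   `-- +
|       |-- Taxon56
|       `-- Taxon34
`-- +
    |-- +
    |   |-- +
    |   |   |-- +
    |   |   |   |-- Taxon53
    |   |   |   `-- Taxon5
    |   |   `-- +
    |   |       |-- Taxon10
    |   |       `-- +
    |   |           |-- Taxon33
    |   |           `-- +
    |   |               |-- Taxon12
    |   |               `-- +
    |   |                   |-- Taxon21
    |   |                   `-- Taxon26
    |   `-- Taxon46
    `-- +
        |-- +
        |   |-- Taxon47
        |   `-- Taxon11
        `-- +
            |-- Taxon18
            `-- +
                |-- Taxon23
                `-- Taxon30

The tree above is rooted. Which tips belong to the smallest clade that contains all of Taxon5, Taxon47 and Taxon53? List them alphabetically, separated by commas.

Taxon10, Taxon11, Taxon12, Taxon18, Taxon21, Taxon23, Taxon26, Taxon30, Taxon33, Taxon46, Taxon47, Taxon5, Taxon53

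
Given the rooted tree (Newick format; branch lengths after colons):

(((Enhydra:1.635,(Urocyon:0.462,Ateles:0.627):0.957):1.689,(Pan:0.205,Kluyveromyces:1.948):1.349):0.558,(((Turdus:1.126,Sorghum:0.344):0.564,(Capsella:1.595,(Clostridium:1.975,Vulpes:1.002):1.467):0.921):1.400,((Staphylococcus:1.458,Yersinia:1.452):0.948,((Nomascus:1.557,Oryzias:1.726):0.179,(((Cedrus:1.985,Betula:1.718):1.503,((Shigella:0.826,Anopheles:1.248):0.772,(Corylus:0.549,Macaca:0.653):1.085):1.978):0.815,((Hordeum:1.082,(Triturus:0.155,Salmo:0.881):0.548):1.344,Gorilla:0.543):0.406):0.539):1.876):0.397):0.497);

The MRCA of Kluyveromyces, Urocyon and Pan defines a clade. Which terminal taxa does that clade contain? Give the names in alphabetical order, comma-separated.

Ateles, Enhydra, Kluyveromyces, Pan, Urocyon

Tracing Kluyveromyces: it sits inside (Pan,Kluyveromyces).
Tracing Urocyon: it sits inside (Urocyon,Ateles).
Tracing Pan: it sits inside (Pan,Kluyveromyces).
The smallest clade enclosing all 3 is ((Enhydra,(Urocyon,Ateles)),(Pan,Kluyveromyces)); the answer is its 5 terminal taxa in alphabetical order.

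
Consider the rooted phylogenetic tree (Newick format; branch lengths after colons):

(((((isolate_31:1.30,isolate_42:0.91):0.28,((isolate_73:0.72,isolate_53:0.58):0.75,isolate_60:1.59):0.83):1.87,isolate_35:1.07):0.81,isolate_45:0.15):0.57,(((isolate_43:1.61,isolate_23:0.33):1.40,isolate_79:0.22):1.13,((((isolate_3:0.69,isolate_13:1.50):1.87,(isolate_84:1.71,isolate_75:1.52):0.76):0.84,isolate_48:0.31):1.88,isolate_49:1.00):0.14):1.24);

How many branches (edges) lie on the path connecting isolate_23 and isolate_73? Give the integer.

10

The MRCA of isolate_23 and isolate_73 is the root of the tree.
From isolate_23 up to that node: 4 branches. From isolate_73 up to the same node: 6 branches. Total: 4 + 6 = 10.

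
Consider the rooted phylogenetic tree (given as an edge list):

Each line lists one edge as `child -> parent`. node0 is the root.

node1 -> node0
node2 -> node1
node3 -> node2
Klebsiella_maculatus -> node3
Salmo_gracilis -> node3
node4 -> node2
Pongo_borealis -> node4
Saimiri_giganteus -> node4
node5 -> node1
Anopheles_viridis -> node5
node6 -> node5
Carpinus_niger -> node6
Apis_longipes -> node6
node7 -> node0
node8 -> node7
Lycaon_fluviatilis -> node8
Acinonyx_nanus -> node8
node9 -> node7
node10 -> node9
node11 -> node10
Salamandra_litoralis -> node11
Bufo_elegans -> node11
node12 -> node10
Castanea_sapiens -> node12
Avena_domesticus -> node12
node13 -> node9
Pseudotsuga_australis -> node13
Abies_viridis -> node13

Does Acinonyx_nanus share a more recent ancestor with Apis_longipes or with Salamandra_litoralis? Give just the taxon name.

Salamandra_litoralis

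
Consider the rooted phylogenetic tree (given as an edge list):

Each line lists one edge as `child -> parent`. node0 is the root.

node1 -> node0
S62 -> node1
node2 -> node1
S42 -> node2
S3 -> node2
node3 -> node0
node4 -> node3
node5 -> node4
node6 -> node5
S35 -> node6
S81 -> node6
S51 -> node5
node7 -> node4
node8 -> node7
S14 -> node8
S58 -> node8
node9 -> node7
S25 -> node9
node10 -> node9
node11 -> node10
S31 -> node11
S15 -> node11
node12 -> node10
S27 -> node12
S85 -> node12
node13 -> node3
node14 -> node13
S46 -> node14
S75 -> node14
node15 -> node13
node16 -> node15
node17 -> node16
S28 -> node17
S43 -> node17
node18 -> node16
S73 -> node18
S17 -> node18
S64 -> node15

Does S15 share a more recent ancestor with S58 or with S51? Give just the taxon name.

S58

The MRCA of S15 and S58 subtends ((S14,S58),(S25,((S31,S15),(S27,S85)))) (7 taxa).
The MRCA of S15 and S51 subtends (((S35,S81),S51),((S14,S58),(S25,((S31,S15),(S27,S85))))) (10 taxa).
The first is nested inside the second, so S15 shares a more recent common ancestor with S58.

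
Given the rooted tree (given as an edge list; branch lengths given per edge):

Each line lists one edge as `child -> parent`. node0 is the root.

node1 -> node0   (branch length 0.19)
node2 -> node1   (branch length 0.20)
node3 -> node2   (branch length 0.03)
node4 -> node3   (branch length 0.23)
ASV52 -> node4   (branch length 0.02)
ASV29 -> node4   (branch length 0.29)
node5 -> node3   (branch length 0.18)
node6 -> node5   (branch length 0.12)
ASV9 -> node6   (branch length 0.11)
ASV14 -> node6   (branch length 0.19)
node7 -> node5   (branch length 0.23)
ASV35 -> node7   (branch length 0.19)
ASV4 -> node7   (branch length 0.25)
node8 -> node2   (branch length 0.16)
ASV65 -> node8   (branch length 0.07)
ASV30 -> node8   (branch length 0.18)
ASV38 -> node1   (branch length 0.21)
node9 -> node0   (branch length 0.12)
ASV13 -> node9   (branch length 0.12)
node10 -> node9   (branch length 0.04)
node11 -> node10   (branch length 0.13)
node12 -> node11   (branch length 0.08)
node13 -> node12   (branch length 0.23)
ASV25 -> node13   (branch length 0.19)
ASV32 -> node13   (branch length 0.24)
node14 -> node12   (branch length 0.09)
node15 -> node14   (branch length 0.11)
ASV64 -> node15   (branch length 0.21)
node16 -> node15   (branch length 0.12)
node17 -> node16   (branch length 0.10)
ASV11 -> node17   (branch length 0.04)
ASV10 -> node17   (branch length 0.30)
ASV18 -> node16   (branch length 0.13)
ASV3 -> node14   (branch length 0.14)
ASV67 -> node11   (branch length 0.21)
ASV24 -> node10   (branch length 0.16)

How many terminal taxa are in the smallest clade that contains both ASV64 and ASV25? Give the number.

7

The MRCA of ASV64 and ASV25 is the node subtending ((ASV25,ASV32),((ASV64,((ASV11,ASV10),ASV18)),ASV3)).
That clade contains 7 terminal taxa: ASV10, ASV11, ASV18, ASV25, ASV3, ASV32, ASV64.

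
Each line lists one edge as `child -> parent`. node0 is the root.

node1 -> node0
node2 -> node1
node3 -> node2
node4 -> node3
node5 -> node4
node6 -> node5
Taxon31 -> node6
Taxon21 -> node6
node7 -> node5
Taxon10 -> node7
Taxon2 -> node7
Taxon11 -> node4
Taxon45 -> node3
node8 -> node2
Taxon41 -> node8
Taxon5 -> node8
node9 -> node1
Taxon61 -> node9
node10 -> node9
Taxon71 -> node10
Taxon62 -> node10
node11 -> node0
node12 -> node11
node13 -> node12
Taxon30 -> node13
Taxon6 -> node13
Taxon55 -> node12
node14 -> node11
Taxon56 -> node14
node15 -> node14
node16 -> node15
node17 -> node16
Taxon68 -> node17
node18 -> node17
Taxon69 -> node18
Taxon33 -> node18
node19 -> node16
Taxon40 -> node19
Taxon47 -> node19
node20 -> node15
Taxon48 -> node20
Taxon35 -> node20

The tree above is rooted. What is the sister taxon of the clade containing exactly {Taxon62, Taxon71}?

Taxon61

The clade containing exactly {Taxon62, Taxon71} attaches to the tree at the node subtending (Taxon61,(Taxon71,Taxon62)).
The other lineage descending from that same node — the sister group — is the single tip Taxon61.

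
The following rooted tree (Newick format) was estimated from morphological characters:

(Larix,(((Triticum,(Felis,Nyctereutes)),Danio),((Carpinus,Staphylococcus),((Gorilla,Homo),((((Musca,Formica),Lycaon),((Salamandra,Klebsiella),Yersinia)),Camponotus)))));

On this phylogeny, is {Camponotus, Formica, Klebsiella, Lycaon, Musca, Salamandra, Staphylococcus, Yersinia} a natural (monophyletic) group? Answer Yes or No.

The MRCA of the listed taxa subtends ((Carpinus,Staphylococcus),((Gorilla,Homo),((((Musca,Formica),Lycaon),((Salamandra,Klebsiella),Yersinia)),Camponotus))).
That clade also contains Carpinus, Gorilla, Homo, which are not in the proposed group, so the group is not monophyletic.

No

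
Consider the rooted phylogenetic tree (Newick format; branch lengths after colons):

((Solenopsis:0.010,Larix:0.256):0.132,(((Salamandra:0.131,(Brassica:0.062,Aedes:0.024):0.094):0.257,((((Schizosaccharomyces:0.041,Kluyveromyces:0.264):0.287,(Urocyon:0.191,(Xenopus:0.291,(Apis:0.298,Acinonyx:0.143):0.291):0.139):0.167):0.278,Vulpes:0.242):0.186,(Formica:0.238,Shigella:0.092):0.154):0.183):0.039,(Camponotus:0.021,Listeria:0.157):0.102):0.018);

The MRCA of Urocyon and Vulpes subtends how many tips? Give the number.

7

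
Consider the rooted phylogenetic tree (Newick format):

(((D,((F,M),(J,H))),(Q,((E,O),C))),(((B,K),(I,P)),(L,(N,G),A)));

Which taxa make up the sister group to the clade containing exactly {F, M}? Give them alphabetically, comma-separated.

H, J

The clade containing exactly {F, M} attaches to the tree at the node subtending ((F,M),(J,H)).
The other lineage descending from that same node — the sister group — is (J,H); its 2 tips in alphabetical order are the answer.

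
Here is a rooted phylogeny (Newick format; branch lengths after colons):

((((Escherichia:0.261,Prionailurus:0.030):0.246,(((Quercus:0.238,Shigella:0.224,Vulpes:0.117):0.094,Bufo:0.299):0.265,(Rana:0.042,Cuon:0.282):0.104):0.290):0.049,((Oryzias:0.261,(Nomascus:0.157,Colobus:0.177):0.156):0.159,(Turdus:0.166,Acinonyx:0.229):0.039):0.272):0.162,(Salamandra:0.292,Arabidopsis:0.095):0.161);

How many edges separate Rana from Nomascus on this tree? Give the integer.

The MRCA of Rana and Nomascus is the node subtending (((Escherichia,Prionailurus),(((Quercus,Shigella,Vulpes),Bufo),(Rana,Cuon))),((Oryzias,(Nomascus,Colobus)),(Turdus,Acinonyx))).
From Rana up to that node: 4 branches. From Nomascus up to the same node: 4 branches. Total: 4 + 4 = 8.

8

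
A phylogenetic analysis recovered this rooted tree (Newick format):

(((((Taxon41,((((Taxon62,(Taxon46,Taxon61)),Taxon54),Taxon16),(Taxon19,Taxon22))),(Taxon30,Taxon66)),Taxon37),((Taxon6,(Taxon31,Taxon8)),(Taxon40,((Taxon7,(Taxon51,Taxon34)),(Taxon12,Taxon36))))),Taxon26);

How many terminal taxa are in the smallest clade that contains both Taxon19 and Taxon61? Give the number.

The MRCA of Taxon19 and Taxon61 is the node subtending ((((Taxon62,(Taxon46,Taxon61)),Taxon54),Taxon16),(Taxon19,Taxon22)).
That clade contains 7 terminal taxa: Taxon16, Taxon19, Taxon22, Taxon46, Taxon54, Taxon61, Taxon62.

7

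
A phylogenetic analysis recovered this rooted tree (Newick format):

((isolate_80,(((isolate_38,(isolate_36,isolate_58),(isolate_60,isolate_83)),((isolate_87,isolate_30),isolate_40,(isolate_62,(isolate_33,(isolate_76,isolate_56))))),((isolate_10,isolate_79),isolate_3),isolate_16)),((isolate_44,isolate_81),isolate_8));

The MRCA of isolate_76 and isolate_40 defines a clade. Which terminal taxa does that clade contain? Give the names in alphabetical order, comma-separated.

Tracing isolate_76: it sits inside (isolate_76,isolate_56).
Tracing isolate_40: it sits inside ((isolate_87,isolate_30),isolate_40,(isolate_62,(isolate_33,(isolate_76,isolate_56)))).
The smallest clade enclosing both is ((isolate_87,isolate_30),isolate_40,(isolate_62,(isolate_33,(isolate_76,isolate_56)))); the answer is its 7 terminal taxa in alphabetical order.

isolate_30, isolate_33, isolate_40, isolate_56, isolate_62, isolate_76, isolate_87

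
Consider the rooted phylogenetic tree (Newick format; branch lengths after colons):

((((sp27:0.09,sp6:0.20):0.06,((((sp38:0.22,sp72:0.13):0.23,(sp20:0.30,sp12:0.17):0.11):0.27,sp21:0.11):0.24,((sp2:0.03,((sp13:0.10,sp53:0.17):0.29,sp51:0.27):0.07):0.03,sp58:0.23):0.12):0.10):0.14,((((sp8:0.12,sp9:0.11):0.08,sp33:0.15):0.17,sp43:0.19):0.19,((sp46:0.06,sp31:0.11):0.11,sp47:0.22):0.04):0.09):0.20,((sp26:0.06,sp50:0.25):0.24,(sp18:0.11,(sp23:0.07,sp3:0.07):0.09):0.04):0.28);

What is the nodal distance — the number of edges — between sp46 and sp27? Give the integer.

The MRCA of sp46 and sp27 is the node subtending (((sp27,sp6),((((sp38,sp72),(sp20,sp12)),sp21),((sp2,((sp13,sp53),sp51)),sp58))),((((sp8,sp9),sp33),sp43),((sp46,sp31),sp47))).
From sp46 up to that node: 4 branches. From sp27 up to the same node: 3 branches. Total: 4 + 3 = 7.

7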